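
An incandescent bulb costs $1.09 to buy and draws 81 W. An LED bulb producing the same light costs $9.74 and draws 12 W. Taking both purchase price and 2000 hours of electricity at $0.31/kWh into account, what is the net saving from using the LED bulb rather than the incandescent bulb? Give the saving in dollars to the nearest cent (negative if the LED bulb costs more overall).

incandescent bulb: $1.09 + (81/1000) kW × 2000 h × $0.31 = $1.09 + $50.22 = $51.31
LED bulb: $9.74 + (12/1000) kW × 2000 h × $0.31 = $9.74 + $7.44 = $17.18
Saving = $51.31 − $17.18 = $34.13

$34.13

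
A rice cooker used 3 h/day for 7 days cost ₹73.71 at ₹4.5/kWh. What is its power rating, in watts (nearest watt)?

780 W

Energy = ₹73.71 ÷ ₹4.5/kWh = 16.38 kWh
Runtime = 3 h/day × 7 days = 21 h
Power = 16.38 kWh ÷ 21 h = 0.78 kW = 780 W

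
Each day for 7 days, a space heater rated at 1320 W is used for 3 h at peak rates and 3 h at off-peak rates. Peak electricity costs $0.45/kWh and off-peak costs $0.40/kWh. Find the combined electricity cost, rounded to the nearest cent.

Peak energy = 1.32 kW × 3 h × 7 = 27.72 kWh
Off-peak energy = 1.32 kW × 3 h × 7 = 27.72 kWh
Cost = 27.72 × $0.45 + 27.72 × $0.40 = $12.474 + $11.088 = $23.56

$23.56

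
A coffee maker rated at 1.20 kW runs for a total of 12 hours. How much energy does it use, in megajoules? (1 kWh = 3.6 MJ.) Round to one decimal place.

51.8 MJ

Energy = 1.2 kW × 12 h = 14.4 kWh
= 14.4 × 3.6 MJ = 51.8 MJ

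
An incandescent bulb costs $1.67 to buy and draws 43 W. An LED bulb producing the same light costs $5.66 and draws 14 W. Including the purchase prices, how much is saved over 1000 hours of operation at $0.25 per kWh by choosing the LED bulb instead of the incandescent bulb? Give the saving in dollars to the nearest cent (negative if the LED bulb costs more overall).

$3.26

incandescent bulb: $1.67 + (43/1000) kW × 1000 h × $0.25 = $1.67 + $10.75 = $12.42
LED bulb: $5.66 + (14/1000) kW × 1000 h × $0.25 = $5.66 + $3.5 = $9.16
Saving = $12.42 − $9.16 = $3.26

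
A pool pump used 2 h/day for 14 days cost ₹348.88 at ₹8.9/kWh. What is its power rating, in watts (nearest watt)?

Energy = ₹348.88 ÷ ₹8.9/kWh = 39.2 kWh
Runtime = 2 h/day × 14 days = 28 h
Power = 39.2 kWh ÷ 28 h = 1.4 kW = 1400 W

1400 W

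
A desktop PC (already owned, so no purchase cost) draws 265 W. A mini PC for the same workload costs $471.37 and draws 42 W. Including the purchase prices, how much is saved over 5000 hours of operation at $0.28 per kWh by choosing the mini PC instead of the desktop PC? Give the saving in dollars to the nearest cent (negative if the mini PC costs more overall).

-$159.17

desktop PC: $0.00 + (265/1000) kW × 5000 h × $0.28 = $0.00 + $371 = $371
mini PC: $471.37 + (42/1000) kW × 5000 h × $0.28 = $471.37 + $58.8 = $530.17
Saving = $371 − $530.17 = −$159.17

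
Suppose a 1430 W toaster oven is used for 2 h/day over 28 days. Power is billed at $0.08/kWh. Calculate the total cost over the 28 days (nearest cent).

$6.41

Runtime = 2 h/day × 28 days = 56 h
Energy = 1.43 kW × 56 h = 80.08 kWh
Cost = 80.08 kWh × $0.08/kWh = $6.41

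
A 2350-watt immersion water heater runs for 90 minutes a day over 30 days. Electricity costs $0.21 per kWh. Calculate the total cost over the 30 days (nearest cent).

Runtime = 90 min × 30 = 2700 min = 45 h
Energy = 2.35 kW × 45 h = 105.75 kWh
Cost = 105.75 kWh × $0.21/kWh = $22.21

$22.21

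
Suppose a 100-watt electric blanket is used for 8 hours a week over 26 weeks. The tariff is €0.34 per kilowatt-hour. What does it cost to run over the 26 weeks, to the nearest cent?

Runtime = 8 h/week × 26 weeks = 208 h
Energy = 0.1 kW × 208 h = 20.8 kWh
Cost = 20.8 kWh × €0.34/kWh = €7.07

€7.07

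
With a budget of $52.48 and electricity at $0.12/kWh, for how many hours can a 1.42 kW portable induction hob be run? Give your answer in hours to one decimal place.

Energy available = $52.48 ÷ $0.12/kWh = 437.3333 kWh
Hours = 437.3333 kWh ÷ 1.42 kW = 308.0 h

308.0 h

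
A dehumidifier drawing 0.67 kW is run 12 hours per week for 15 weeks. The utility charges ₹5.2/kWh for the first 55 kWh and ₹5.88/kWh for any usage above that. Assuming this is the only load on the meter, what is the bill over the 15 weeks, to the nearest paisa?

Runtime = 12 h/week × 15 weeks = 180 h
Energy = 0.67 kW × 180 h = 120.6 kWh
Tier 1 (0–55 kWh): 55 × ₹5.2 = ₹286
Above 55 kWh: 65.6 × ₹5.88 = ₹385.728
Bill = ₹671.73

₹671.73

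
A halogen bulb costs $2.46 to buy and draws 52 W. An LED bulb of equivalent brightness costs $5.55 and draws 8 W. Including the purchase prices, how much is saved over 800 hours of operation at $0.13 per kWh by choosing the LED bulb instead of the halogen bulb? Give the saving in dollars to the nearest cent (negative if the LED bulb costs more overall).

halogen bulb: $2.46 + (52/1000) kW × 800 h × $0.13 = $2.46 + $5.408 = $7.868
LED bulb: $5.55 + (8/1000) kW × 800 h × $0.13 = $5.55 + $0.832 = $6.382
Saving = $7.868 − $6.382 = $1.486 → $1.49

$1.49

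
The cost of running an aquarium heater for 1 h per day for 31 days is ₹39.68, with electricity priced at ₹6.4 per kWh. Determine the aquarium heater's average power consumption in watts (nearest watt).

200 W

Energy = ₹39.68 ÷ ₹6.4/kWh = 6.2 kWh
Runtime = 1 h/day × 31 days = 31 h
Power = 6.2 kWh ÷ 31 h = 0.2 kW = 200 W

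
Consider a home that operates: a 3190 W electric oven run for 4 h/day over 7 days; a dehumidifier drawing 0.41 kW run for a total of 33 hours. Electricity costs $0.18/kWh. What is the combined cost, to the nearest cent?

electric oven: Runtime = 4 h/day × 7 days = 28 h
electric oven: 3.19 kW × 28 h = 89.32 kWh
dehumidifier: 0.41 kW × 33 h = 13.53 kWh
Total energy = 102.85 kWh
Cost = 102.85 × $0.18 = $18.51

$18.51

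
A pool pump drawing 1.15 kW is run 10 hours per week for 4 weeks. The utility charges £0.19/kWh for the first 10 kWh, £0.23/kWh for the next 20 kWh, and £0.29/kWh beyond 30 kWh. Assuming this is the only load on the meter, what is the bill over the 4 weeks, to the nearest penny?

Runtime = 10 h/week × 4 weeks = 40 h
Energy = 1.15 kW × 40 h = 46 kWh
Tier 1 (0–10 kWh): 10 × £0.19 = £1.9
Tier 2 (10–30 kWh): 20 × £0.23 = £4.6
Above 30 kWh: 16 × £0.29 = £4.64
Bill = £11.14

£11.14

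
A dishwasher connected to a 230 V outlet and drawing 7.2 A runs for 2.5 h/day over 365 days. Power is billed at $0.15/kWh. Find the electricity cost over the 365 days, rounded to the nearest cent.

Power = 7.2 A × 230 V = 1656 W = 1.656 kW
Runtime = 2.5 h/day × 365 days = 912.5 h
Energy = 1.656 kW × 912.5 h = 1511.1 kWh
Cost = 1511.1 kWh × $0.15/kWh = $226.67

$226.67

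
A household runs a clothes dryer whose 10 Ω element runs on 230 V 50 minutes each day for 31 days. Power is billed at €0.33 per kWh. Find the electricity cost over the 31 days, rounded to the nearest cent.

€45.10

Power = V²/R = 230²/10 = 5290 W = 5.29 kW
Runtime = 50 min × 31 = 1550 min = 25.833333… h
Energy = 5.29 kW × 25.833333… h = 136.658333… kWh
Cost = 136.658333… kWh × €0.33/kWh = €45.10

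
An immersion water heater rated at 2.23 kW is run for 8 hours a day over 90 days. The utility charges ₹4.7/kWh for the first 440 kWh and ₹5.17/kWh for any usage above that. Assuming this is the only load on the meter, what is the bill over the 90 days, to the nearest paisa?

Runtime = 8 h/day × 90 days = 720 h
Energy = 2.23 kW × 720 h = 1605.6 kWh
Tier 1 (0–440 kWh): 440 × ₹4.7 = ₹2068
Above 440 kWh: 1165.6 × ₹5.17 = ₹6026.152
Bill = ₹8094.15

₹8094.15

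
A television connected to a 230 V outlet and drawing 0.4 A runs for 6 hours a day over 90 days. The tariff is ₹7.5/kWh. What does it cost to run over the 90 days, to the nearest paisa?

Power = 0.4 A × 230 V = 92 W = 0.092 kW
Runtime = 6 h/day × 90 days = 540 h
Energy = 0.092 kW × 540 h = 49.68 kWh
Cost = 49.68 kWh × ₹7.5/kWh = ₹372.60

₹372.60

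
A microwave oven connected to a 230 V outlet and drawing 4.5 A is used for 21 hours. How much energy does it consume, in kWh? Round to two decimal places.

21.74 kWh

Power = 4.5 A × 230 V = 1035 W = 1.035 kW
Energy = 1.035 kW × 21 h = 21.735 kWh ≈ 21.74 kWh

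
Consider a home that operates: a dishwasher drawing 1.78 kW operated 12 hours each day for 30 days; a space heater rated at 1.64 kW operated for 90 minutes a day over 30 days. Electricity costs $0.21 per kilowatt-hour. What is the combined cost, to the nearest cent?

dishwasher: Runtime = 12 h/day × 30 days = 360 h
dishwasher: 1.78 kW × 360 h = 640.8 kWh
space heater: Runtime = 90 min × 30 = 2700 min = 45 h
space heater: 1.64 kW × 45 h = 73.8 kWh
Total energy = 714.6 kWh
Cost = 714.6 × $0.21 = $150.07

$150.07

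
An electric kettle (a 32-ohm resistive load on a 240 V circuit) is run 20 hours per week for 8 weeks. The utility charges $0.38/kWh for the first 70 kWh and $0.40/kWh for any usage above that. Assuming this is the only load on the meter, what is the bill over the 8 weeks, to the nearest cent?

$113.80

Power = V²/R = 240²/32 = 1800 W = 1.8 kW
Runtime = 20 h/week × 8 weeks = 160 h
Energy = 1.8 kW × 160 h = 288 kWh
Tier 1 (0–70 kWh): 70 × $0.38 = $26.6
Above 70 kWh: 218 × $0.40 = $87.2
Bill = $113.80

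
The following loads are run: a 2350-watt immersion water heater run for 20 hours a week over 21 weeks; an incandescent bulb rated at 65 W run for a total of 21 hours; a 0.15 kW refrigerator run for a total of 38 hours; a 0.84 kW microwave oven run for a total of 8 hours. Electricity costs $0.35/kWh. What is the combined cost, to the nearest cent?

$350.27

immersion water heater: Runtime = 20 h/week × 21 weeks = 420 h
immersion water heater: 2.35 kW × 420 h = 987 kWh
incandescent bulb: 0.065 kW × 21 h = 1.365 kWh
refrigerator: 0.15 kW × 38 h = 5.7 kWh
microwave oven: 0.84 kW × 8 h = 6.72 kWh
Total energy = 1000.785 kWh
Cost = 1000.785 × $0.35 = $350.27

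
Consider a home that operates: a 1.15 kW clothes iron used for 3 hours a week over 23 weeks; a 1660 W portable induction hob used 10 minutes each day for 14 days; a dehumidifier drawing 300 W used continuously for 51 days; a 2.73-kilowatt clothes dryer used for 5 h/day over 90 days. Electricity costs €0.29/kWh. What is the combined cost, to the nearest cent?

€486.89

clothes iron: Runtime = 3 h/week × 23 weeks = 69 h
clothes iron: 1.15 kW × 69 h = 79.35 kWh
portable induction hob: Runtime = 10 min × 14 = 140 min = 2.333333… h
portable induction hob: 1.66 kW × 2.333333… h = 3.873333… kWh
dehumidifier: Runtime = 24 h × 51 = 1224 h
dehumidifier: 0.3 kW × 1224 h = 367.2 kWh
clothes dryer: Runtime = 5 h/day × 90 days = 450 h
clothes dryer: 2.73 kW × 450 h = 1228.5 kWh
Total energy = 1678.923333… kWh
Cost = 1678.923333… × €0.29 = €486.89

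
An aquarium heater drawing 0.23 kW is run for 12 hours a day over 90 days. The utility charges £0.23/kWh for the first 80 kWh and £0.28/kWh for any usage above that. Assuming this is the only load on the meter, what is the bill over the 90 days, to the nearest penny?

£65.55

Runtime = 12 h/day × 90 days = 1080 h
Energy = 0.23 kW × 1080 h = 248.4 kWh
Tier 1 (0–80 kWh): 80 × £0.23 = £18.4
Above 80 kWh: 168.4 × £0.28 = £47.152
Bill = £65.55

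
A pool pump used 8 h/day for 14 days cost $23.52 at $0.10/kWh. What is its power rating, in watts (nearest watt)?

Energy = $23.52 ÷ $0.10/kWh = 235.2 kWh
Runtime = 8 h/day × 14 days = 112 h
Power = 235.2 kWh ÷ 112 h = 2.1 kW = 2100 W

2100 W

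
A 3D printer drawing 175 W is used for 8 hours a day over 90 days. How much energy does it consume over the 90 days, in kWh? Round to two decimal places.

Runtime = 8 h/day × 90 days = 720 h
Energy = 0.175 kW × 720 h = 126 kWh

126.00 kWh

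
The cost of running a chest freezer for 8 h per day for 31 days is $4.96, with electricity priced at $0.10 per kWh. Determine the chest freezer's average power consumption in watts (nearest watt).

Energy = $4.96 ÷ $0.10/kWh = 49.6 kWh
Runtime = 8 h/day × 31 days = 248 h
Power = 49.6 kWh ÷ 248 h = 0.2 kW = 200 W

200 W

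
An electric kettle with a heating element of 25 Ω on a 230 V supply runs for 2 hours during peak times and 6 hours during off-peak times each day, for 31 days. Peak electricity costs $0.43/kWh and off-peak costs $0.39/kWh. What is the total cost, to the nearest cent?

Power = V²/R = 230²/25 = 2116 W = 2.116 kW
Peak energy = 2.116 kW × 2 h × 31 = 131.192 kWh
Off-peak energy = 2.116 kW × 6 h × 31 = 393.576 kWh
Cost = 131.192 × $0.43 + 393.576 × $0.39 = $56.41256 + $153.49464 = $209.91

$209.91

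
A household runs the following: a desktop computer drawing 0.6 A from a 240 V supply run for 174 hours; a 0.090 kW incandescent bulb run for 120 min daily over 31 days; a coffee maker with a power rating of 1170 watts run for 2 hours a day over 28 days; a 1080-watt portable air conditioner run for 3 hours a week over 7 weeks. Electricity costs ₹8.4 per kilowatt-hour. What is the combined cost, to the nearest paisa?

₹998.22

desktop computer: Power = 0.6 A × 240 V = 144 W = 0.144 kW
desktop computer: 0.144 kW × 174 h = 25.056 kWh
incandescent bulb: Runtime = 120 min × 31 = 3720 min = 62 h
incandescent bulb: 0.09 kW × 62 h = 5.58 kWh
coffee maker: Runtime = 2 h/day × 28 days = 56 h
coffee maker: 1.17 kW × 56 h = 65.52 kWh
portable air conditioner: Runtime = 3 h/week × 7 weeks = 21 h
portable air conditioner: 1.08 kW × 21 h = 22.68 kWh
Total energy = 118.836 kWh
Cost = 118.836 × ₹8.4 = ₹998.22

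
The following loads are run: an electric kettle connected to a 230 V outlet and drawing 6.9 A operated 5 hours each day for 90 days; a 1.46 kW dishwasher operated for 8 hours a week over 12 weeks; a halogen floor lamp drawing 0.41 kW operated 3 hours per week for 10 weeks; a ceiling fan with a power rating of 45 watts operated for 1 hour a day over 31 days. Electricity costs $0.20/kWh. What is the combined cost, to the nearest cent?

$173.60

electric kettle: Power = 6.9 A × 230 V = 1587 W = 1.587 kW
electric kettle: Runtime = 5 h/day × 90 days = 450 h
electric kettle: 1.587 kW × 450 h = 714.15 kWh
dishwasher: Runtime = 8 h/week × 12 weeks = 96 h
dishwasher: 1.46 kW × 96 h = 140.16 kWh
halogen floor lamp: Runtime = 3 h/week × 10 weeks = 30 h
halogen floor lamp: 0.41 kW × 30 h = 12.3 kWh
ceiling fan: Runtime = 1 h/day × 31 days = 31 h
ceiling fan: 0.045 kW × 31 h = 1.395 kWh
Total energy = 868.005 kWh
Cost = 868.005 × $0.20 = $173.60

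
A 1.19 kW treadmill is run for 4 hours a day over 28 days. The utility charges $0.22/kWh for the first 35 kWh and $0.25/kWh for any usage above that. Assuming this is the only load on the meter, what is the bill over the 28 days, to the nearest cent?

$32.27

Runtime = 4 h/day × 28 days = 112 h
Energy = 1.19 kW × 112 h = 133.28 kWh
Tier 1 (0–35 kWh): 35 × $0.22 = $7.7
Above 35 kWh: 98.28 × $0.25 = $24.57
Bill = $32.27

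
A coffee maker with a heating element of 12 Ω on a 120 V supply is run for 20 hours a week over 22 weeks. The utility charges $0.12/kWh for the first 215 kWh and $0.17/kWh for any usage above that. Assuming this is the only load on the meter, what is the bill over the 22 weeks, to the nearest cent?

$79.01

Power = V²/R = 120²/12 = 1200 W = 1.2 kW
Runtime = 20 h/week × 22 weeks = 440 h
Energy = 1.2 kW × 440 h = 528 kWh
Tier 1 (0–215 kWh): 215 × $0.12 = $25.8
Above 215 kWh: 313 × $0.17 = $53.21
Bill = $79.01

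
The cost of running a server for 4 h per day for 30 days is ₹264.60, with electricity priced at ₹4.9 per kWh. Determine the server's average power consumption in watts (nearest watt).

450 W

Energy = ₹264.60 ÷ ₹4.9/kWh = 54 kWh
Runtime = 4 h/day × 30 days = 120 h
Power = 54 kWh ÷ 120 h = 0.45 kW = 450 W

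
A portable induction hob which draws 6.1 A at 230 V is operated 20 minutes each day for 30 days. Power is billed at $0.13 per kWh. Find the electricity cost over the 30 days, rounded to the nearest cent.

Power = 6.1 A × 230 V = 1403 W = 1.403 kW
Runtime = 20 min × 30 = 600 min = 10 h
Energy = 1.403 kW × 10 h = 14.03 kWh
Cost = 14.03 kWh × $0.13/kWh = $1.82

$1.82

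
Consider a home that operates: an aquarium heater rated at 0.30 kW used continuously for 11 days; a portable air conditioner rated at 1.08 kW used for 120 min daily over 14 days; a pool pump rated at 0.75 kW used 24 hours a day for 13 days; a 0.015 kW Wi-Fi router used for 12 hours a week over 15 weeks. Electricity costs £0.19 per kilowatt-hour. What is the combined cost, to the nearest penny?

£65.77

aquarium heater: Runtime = 24 h × 11 = 264 h
aquarium heater: 0.3 kW × 264 h = 79.2 kWh
portable air conditioner: Runtime = 120 min × 14 = 1680 min = 28 h
portable air conditioner: 1.08 kW × 28 h = 30.24 kWh
pool pump: Runtime = 24 h × 13 = 312 h
pool pump: 0.75 kW × 312 h = 234 kWh
Wi-Fi router: Runtime = 12 h/week × 15 weeks = 180 h
Wi-Fi router: 0.015 kW × 180 h = 2.7 kWh
Total energy = 346.14 kWh
Cost = 346.14 × £0.19 = £65.77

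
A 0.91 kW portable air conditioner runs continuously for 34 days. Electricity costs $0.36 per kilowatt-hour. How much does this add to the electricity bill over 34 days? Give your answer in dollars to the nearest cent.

Runtime = 24 h × 34 = 816 h
Energy = 0.91 kW × 816 h = 742.56 kWh
Cost = 742.56 kWh × $0.36/kWh = $267.32

$267.32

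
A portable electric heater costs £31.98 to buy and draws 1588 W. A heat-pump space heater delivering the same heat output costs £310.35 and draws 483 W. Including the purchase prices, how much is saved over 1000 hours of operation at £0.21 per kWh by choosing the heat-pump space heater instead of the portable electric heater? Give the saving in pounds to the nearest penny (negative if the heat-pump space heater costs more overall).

portable electric heater: £31.98 + (1588/1000) kW × 1000 h × £0.21 = £31.98 + £333.48 = £365.46
heat-pump space heater: £310.35 + (483/1000) kW × 1000 h × £0.21 = £310.35 + £101.43 = £411.78
Saving = £365.46 − £411.78 = −£46.32

-£46.32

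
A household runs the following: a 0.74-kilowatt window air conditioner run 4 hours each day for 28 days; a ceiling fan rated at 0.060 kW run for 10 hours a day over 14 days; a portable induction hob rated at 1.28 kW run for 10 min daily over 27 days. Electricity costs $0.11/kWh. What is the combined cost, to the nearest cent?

$10.67

window air conditioner: Runtime = 4 h/day × 28 days = 112 h
window air conditioner: 0.74 kW × 112 h = 82.88 kWh
ceiling fan: Runtime = 10 h/day × 14 days = 140 h
ceiling fan: 0.06 kW × 140 h = 8.4 kWh
portable induction hob: Runtime = 10 min × 27 = 270 min = 4.5 h
portable induction hob: 1.28 kW × 4.5 h = 5.76 kWh
Total energy = 97.04 kWh
Cost = 97.04 × $0.11 = $10.67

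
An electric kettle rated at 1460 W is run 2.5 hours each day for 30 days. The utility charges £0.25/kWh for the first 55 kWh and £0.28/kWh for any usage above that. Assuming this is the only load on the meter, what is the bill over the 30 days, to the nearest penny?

Runtime = 2.5 h/day × 30 days = 75 h
Energy = 1.46 kW × 75 h = 109.5 kWh
Tier 1 (0–55 kWh): 55 × £0.25 = £13.75
Above 55 kWh: 54.5 × £0.28 = £15.26
Bill = £29.01

£29.01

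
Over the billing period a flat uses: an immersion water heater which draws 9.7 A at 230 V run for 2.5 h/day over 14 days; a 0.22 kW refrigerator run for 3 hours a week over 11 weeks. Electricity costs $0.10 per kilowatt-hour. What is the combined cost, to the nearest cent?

immersion water heater: Power = 9.7 A × 230 V = 2231 W = 2.231 kW
immersion water heater: Runtime = 2.5 h/day × 14 days = 35 h
immersion water heater: 2.231 kW × 35 h = 78.085 kWh
refrigerator: Runtime = 3 h/week × 11 weeks = 33 h
refrigerator: 0.22 kW × 33 h = 7.26 kWh
Total energy = 85.345 kWh
Cost = 85.345 × $0.10 = $8.53

$8.53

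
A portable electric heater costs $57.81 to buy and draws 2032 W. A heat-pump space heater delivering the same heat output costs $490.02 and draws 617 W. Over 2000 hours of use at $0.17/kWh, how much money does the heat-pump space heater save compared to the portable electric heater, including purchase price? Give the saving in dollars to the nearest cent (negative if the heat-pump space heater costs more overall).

$48.89

portable electric heater: $57.81 + (2032/1000) kW × 2000 h × $0.17 = $57.81 + $690.88 = $748.69
heat-pump space heater: $490.02 + (617/1000) kW × 2000 h × $0.17 = $490.02 + $209.78 = $699.8
Saving = $748.69 − $699.8 = $48.89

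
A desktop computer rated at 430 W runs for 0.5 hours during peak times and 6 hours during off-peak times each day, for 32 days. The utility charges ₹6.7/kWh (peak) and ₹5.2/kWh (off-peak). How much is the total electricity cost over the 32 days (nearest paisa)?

₹475.41

Peak energy = 0.43 kW × 0.5 h × 32 = 6.88 kWh
Off-peak energy = 0.43 kW × 6 h × 32 = 82.56 kWh
Cost = 6.88 × ₹6.7 + 82.56 × ₹5.2 = ₹46.096 + ₹429.312 = ₹475.41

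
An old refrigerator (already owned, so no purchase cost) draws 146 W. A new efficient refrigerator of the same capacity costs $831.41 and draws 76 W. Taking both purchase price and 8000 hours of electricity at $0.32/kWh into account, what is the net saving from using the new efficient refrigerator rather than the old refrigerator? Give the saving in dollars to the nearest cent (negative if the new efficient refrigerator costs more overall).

old refrigerator: $0.00 + (146/1000) kW × 8000 h × $0.32 = $0.00 + $373.76 = $373.76
new efficient refrigerator: $831.41 + (76/1000) kW × 8000 h × $0.32 = $831.41 + $194.56 = $1025.97
Saving = $373.76 − $1025.97 = −$652.21

-$652.21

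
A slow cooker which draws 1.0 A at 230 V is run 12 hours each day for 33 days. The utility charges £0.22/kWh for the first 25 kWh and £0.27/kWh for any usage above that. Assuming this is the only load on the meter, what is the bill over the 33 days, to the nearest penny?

£23.34

Power = 1.0 A × 230 V = 230 W = 0.23 kW
Runtime = 12 h/day × 33 days = 396 h
Energy = 0.23 kW × 396 h = 91.08 kWh
Tier 1 (0–25 kWh): 25 × £0.22 = £5.5
Above 25 kWh: 66.08 × £0.27 = £17.8416
Bill = £23.34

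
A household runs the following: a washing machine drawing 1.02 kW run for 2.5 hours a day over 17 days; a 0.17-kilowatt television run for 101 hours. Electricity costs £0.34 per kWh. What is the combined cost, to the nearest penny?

washing machine: Runtime = 2.5 h/day × 17 days = 42.5 h
washing machine: 1.02 kW × 42.5 h = 43.35 kWh
television: 0.17 kW × 101 h = 17.17 kWh
Total energy = 60.52 kWh
Cost = 60.52 × £0.34 = £20.58

£20.58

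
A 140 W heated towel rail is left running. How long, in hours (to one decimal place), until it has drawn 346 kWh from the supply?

2471.4 h

Hours = 346 kWh ÷ 0.14 kW = 2471.4 h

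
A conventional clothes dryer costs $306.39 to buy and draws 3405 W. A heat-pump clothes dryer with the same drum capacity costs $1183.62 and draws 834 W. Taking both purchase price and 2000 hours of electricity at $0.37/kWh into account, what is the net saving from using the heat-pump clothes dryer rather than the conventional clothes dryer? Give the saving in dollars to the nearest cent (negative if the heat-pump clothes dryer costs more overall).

$1025.31

conventional clothes dryer: $306.39 + (3405/1000) kW × 2000 h × $0.37 = $306.39 + $2519.7 = $2826.09
heat-pump clothes dryer: $1183.62 + (834/1000) kW × 2000 h × $0.37 = $1183.62 + $617.16 = $1800.78
Saving = $2826.09 − $1800.78 = $1025.31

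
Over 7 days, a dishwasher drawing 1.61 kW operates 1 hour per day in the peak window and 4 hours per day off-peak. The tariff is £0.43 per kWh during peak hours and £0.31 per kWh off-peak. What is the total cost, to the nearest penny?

£18.82

Peak energy = 1.61 kW × 1 h × 7 = 11.27 kWh
Off-peak energy = 1.61 kW × 4 h × 7 = 45.08 kWh
Cost = 11.27 × £0.43 + 45.08 × £0.31 = £4.8461 + £13.9748 = £18.82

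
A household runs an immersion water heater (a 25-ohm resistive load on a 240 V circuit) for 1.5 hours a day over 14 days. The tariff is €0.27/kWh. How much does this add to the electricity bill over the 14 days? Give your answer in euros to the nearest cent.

Power = V²/R = 240²/25 = 2304 W = 2.304 kW
Runtime = 1.5 h/day × 14 days = 21 h
Energy = 2.304 kW × 21 h = 48.384 kWh
Cost = 48.384 kWh × €0.27/kWh = €13.06

€13.06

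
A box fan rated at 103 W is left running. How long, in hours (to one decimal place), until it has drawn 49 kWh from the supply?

475.7 h

Hours = 49 kWh ÷ 0.103 kW = 475.7 h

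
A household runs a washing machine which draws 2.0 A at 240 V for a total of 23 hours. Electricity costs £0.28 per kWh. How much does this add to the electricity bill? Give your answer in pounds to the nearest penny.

Power = 2.0 A × 240 V = 480 W = 0.48 kW
Energy = 0.48 kW × 23 h = 11.04 kWh
Cost = 11.04 kWh × £0.28/kWh = £3.09

£3.09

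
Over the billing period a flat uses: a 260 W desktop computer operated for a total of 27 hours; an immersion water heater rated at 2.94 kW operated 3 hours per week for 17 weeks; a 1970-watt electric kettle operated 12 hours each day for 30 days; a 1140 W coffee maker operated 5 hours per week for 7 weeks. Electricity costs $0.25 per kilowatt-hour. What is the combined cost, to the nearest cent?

$226.52

desktop computer: 0.26 kW × 27 h = 7.02 kWh
immersion water heater: Runtime = 3 h/week × 17 weeks = 51 h
immersion water heater: 2.94 kW × 51 h = 149.94 kWh
electric kettle: Runtime = 12 h/day × 30 days = 360 h
electric kettle: 1.97 kW × 360 h = 709.2 kWh
coffee maker: Runtime = 5 h/week × 7 weeks = 35 h
coffee maker: 1.14 kW × 35 h = 39.9 kWh
Total energy = 906.06 kWh
Cost = 906.06 × $0.25 = $226.52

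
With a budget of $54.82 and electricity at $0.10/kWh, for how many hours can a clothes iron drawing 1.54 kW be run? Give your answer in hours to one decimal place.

356.0 h

Energy available = $54.82 ÷ $0.10/kWh = 548.2 kWh
Hours = 548.2 kWh ÷ 1.54 kW = 356.0 h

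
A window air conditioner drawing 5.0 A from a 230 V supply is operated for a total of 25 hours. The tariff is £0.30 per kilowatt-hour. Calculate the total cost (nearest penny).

Power = 5.0 A × 230 V = 1150 W = 1.15 kW
Energy = 1.15 kW × 25 h = 28.75 kWh
Cost = 28.75 kWh × £0.30/kWh = £8.63

£8.63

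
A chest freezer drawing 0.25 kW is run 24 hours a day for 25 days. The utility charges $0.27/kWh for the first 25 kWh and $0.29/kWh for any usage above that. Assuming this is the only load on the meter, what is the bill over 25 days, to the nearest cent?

$43.00

Runtime = 24 h × 25 = 600 h
Energy = 0.25 kW × 600 h = 150 kWh
Tier 1 (0–25 kWh): 25 × $0.27 = $6.75
Above 25 kWh: 125 × $0.29 = $36.25
Bill = $43.00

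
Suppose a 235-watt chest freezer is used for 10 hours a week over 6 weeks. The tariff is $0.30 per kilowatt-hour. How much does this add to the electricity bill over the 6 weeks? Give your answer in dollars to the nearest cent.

$4.23

Runtime = 10 h/week × 6 weeks = 60 h
Energy = 0.235 kW × 60 h = 14.1 kWh
Cost = 14.1 kWh × $0.30/kWh = $4.23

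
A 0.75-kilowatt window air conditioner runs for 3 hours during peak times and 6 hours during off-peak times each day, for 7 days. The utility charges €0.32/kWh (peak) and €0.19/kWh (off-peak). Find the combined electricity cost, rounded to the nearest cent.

Peak energy = 0.75 kW × 3 h × 7 = 15.75 kWh
Off-peak energy = 0.75 kW × 6 h × 7 = 31.5 kWh
Cost = 15.75 × €0.32 + 31.5 × €0.19 = €5.04 + €5.985 = €11.03

€11.03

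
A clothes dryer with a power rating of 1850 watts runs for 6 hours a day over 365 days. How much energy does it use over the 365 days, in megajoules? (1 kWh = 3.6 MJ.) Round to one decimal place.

Runtime = 6 h/day × 365 days = 2190 h
Energy = 1.85 kW × 2190 h = 4051.5 kWh
= 4051.5 × 3.6 MJ = 14585.4 MJ

14585.4 MJ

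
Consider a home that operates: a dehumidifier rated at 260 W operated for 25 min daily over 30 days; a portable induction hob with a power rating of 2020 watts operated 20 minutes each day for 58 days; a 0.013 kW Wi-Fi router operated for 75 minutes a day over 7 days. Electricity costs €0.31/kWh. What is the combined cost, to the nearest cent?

€13.15

dehumidifier: Runtime = 25 min × 30 = 750 min = 12.5 h
dehumidifier: 0.26 kW × 12.5 h = 3.25 kWh
portable induction hob: Runtime = 20 min × 58 = 1160 min = 19.333333… h
portable induction hob: 2.02 kW × 19.333333… h = 39.053333… kWh
Wi-Fi router: Runtime = 75 min × 7 = 525 min = 8.75 h
Wi-Fi router: 0.013 kW × 8.75 h = 0.11375 kWh
Total energy = 42.417083… kWh
Cost = 42.417083… × €0.31 = €13.15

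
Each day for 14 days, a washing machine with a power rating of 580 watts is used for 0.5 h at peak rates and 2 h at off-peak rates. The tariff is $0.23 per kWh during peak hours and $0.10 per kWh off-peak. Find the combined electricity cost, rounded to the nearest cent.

$2.56

Peak energy = 0.58 kW × 0.5 h × 14 = 4.06 kWh
Off-peak energy = 0.58 kW × 2 h × 14 = 16.24 kWh
Cost = 4.06 × $0.23 + 16.24 × $0.10 = $0.9338 + $1.624 = $2.56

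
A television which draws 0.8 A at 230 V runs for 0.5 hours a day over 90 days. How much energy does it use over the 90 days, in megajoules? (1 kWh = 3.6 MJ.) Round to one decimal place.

Power = 0.8 A × 230 V = 184 W = 0.184 kW
Runtime = 0.5 h/day × 90 days = 45 h
Energy = 0.184 kW × 45 h = 8.28 kWh
= 8.28 × 3.6 MJ = 29.8 MJ

29.8 MJ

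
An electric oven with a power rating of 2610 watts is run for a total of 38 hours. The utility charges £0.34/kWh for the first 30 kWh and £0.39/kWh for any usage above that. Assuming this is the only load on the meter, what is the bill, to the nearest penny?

£37.18

Energy = 2.61 kW × 38 h = 99.18 kWh
Tier 1 (0–30 kWh): 30 × £0.34 = £10.2
Above 30 kWh: 69.18 × £0.39 = £26.9802
Bill = £37.18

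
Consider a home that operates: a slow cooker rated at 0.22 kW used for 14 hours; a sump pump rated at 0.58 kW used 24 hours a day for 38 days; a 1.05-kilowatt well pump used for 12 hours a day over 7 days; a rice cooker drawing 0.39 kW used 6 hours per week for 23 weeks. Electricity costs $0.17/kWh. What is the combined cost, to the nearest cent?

slow cooker: 0.22 kW × 14 h = 3.08 kWh
sump pump: Runtime = 24 h × 38 = 912 h
sump pump: 0.58 kW × 912 h = 528.96 kWh
well pump: Runtime = 12 h/day × 7 days = 84 h
well pump: 1.05 kW × 84 h = 88.2 kWh
rice cooker: Runtime = 6 h/week × 23 weeks = 138 h
rice cooker: 0.39 kW × 138 h = 53.82 kWh
Total energy = 674.06 kWh
Cost = 674.06 × $0.17 = $114.59

$114.59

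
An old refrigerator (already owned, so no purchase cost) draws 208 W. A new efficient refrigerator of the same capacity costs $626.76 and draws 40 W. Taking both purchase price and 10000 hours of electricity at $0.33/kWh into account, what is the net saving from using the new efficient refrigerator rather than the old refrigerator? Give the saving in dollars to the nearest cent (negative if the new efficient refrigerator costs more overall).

old refrigerator: $0.00 + (208/1000) kW × 10000 h × $0.33 = $0.00 + $686.4 = $686.4
new efficient refrigerator: $626.76 + (40/1000) kW × 10000 h × $0.33 = $626.76 + $132 = $758.76
Saving = $686.4 − $758.76 = −$72.36

-$72.36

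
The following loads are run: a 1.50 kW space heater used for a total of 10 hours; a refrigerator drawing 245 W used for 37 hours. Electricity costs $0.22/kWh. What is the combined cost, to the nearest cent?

space heater: 1.5 kW × 10 h = 15 kWh
refrigerator: 0.245 kW × 37 h = 9.065 kWh
Total energy = 24.065 kWh
Cost = 24.065 × $0.22 = $5.29

$5.29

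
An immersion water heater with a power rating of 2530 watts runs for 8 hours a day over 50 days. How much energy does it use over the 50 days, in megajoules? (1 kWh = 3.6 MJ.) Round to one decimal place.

3643.2 MJ

Runtime = 8 h/day × 50 days = 400 h
Energy = 2.53 kW × 400 h = 1012 kWh
= 1012 × 3.6 MJ = 3643.2 MJ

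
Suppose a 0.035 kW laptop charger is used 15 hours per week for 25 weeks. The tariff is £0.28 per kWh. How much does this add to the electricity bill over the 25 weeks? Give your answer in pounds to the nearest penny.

£3.68

Runtime = 15 h/week × 25 weeks = 375 h
Energy = 0.035 kW × 375 h = 13.125 kWh
Cost = 13.125 kWh × £0.28/kWh = £3.68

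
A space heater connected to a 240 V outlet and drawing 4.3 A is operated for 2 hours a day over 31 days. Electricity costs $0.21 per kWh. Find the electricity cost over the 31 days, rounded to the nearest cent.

Power = 4.3 A × 240 V = 1032 W = 1.032 kW
Runtime = 2 h/day × 31 days = 62 h
Energy = 1.032 kW × 62 h = 63.984 kWh
Cost = 63.984 kWh × $0.21/kWh = $13.44

$13.44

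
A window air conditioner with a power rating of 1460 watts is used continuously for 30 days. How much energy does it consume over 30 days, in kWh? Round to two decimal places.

1051.20 kWh

Runtime = 24 h × 30 = 720 h
Energy = 1.46 kW × 720 h = 1051.2 kWh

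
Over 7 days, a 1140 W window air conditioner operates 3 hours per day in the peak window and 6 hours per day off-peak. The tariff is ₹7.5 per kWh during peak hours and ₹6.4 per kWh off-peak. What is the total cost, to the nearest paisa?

Peak energy = 1.14 kW × 3 h × 7 = 23.94 kWh
Off-peak energy = 1.14 kW × 6 h × 7 = 47.88 kWh
Cost = 23.94 × ₹7.5 + 47.88 × ₹6.4 = ₹179.55 + ₹306.432 = ₹485.98

₹485.98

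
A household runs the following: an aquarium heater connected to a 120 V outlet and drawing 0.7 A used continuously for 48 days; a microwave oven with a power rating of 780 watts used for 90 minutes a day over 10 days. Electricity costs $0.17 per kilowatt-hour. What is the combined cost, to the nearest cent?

$18.44

aquarium heater: Power = 0.7 A × 120 V = 84 W = 0.084 kW
aquarium heater: Runtime = 24 h × 48 = 1152 h
aquarium heater: 0.084 kW × 1152 h = 96.768 kWh
microwave oven: Runtime = 90 min × 10 = 900 min = 15 h
microwave oven: 0.78 kW × 15 h = 11.7 kWh
Total energy = 108.468 kWh
Cost = 108.468 × $0.17 = $18.44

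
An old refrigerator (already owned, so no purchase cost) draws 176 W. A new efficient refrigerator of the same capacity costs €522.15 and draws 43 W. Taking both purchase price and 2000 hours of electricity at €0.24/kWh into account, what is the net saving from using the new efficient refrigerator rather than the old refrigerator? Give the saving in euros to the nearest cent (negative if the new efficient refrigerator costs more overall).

old refrigerator: €0.00 + (176/1000) kW × 2000 h × €0.24 = €0.00 + €84.48 = €84.48
new efficient refrigerator: €522.15 + (43/1000) kW × 2000 h × €0.24 = €522.15 + €20.64 = €542.79
Saving = €84.48 − €542.79 = −€458.31

-€458.31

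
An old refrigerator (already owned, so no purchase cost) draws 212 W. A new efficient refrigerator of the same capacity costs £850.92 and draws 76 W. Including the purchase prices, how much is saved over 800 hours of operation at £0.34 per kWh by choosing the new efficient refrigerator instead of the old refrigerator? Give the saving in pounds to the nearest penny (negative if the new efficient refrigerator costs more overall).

old refrigerator: £0.00 + (212/1000) kW × 800 h × £0.34 = £0.00 + £57.664 = £57.664
new efficient refrigerator: £850.92 + (76/1000) kW × 800 h × £0.34 = £850.92 + £20.672 = £871.592
Saving = £57.664 − £871.592 = −£813.928 → -£813.93

-£813.93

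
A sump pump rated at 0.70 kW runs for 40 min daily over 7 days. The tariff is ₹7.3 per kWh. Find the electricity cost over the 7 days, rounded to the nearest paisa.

Runtime = 40 min × 7 = 280 min = 4.666666… h
Energy = 0.7 kW × 4.666666… h = 3.266666… kWh
Cost = 3.266666… kWh × ₹7.3/kWh = ₹23.85

₹23.85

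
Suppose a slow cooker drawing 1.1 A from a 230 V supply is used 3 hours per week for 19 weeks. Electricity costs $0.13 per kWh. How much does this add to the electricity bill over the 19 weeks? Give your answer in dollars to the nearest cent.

Power = 1.1 A × 230 V = 253 W = 0.253 kW
Runtime = 3 h/week × 19 weeks = 57 h
Energy = 0.253 kW × 57 h = 14.421 kWh
Cost = 14.421 kWh × $0.13/kWh = $1.87

$1.87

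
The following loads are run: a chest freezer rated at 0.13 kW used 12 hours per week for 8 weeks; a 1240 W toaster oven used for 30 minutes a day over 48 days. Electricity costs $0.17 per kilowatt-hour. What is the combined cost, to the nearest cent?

$7.18

chest freezer: Runtime = 12 h/week × 8 weeks = 96 h
chest freezer: 0.13 kW × 96 h = 12.48 kWh
toaster oven: Runtime = 30 min × 48 = 1440 min = 24 h
toaster oven: 1.24 kW × 24 h = 29.76 kWh
Total energy = 42.24 kWh
Cost = 42.24 × $0.17 = $7.18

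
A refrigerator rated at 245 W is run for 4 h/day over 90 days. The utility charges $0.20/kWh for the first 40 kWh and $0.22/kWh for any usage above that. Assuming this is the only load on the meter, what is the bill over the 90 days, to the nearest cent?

Runtime = 4 h/day × 90 days = 360 h
Energy = 0.245 kW × 360 h = 88.2 kWh
Tier 1 (0–40 kWh): 40 × $0.20 = $8
Above 40 kWh: 48.2 × $0.22 = $10.604
Bill = $18.60

$18.60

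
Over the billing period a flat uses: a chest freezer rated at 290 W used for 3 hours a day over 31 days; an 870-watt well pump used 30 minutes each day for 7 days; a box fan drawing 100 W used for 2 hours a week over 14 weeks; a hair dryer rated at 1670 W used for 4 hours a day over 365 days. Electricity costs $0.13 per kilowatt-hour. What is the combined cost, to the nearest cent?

$321.23

chest freezer: Runtime = 3 h/day × 31 days = 93 h
chest freezer: 0.29 kW × 93 h = 26.97 kWh
well pump: Runtime = 30 min × 7 = 210 min = 3.5 h
well pump: 0.87 kW × 3.5 h = 3.045 kWh
box fan: Runtime = 2 h/week × 14 weeks = 28 h
box fan: 0.1 kW × 28 h = 2.8 kWh
hair dryer: Runtime = 4 h/day × 365 days = 1460 h
hair dryer: 1.67 kW × 1460 h = 2438.2 kWh
Total energy = 2471.015 kWh
Cost = 2471.015 × $0.13 = $321.23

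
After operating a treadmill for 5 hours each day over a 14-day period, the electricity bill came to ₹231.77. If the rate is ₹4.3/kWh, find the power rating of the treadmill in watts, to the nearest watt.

Energy = ₹231.77 ÷ ₹4.3/kWh = 53.9 kWh
Runtime = 5 h/day × 14 days = 70 h
Power = 53.9 kWh ÷ 70 h = 0.77 kW = 770 W

770 W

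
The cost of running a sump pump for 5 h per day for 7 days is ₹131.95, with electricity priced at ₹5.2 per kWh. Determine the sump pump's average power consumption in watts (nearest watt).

725 W

Energy = ₹131.95 ÷ ₹5.2/kWh = 25.375 kWh
Runtime = 5 h/day × 7 days = 35 h
Power = 25.375 kWh ÷ 35 h = 0.725 kW = 725 W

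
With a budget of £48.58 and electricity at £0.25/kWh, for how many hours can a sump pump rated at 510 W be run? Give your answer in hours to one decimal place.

381.0 h

Energy available = £48.58 ÷ £0.25/kWh = 194.32 kWh
Hours = 194.32 kWh ÷ 0.51 kW = 381.0 h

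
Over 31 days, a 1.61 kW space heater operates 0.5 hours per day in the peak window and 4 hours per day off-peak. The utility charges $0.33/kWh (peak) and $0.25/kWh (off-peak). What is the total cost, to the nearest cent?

$58.15

Peak energy = 1.61 kW × 0.5 h × 31 = 24.955 kWh
Off-peak energy = 1.61 kW × 4 h × 31 = 199.64 kWh
Cost = 24.955 × $0.33 + 199.64 × $0.25 = $8.23515 + $49.91 = $58.15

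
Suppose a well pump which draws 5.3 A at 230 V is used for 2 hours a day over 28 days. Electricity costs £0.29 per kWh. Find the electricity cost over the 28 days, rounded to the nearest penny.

Power = 5.3 A × 230 V = 1219 W = 1.219 kW
Runtime = 2 h/day × 28 days = 56 h
Energy = 1.219 kW × 56 h = 68.264 kWh
Cost = 68.264 kWh × £0.29/kWh = £19.80

£19.80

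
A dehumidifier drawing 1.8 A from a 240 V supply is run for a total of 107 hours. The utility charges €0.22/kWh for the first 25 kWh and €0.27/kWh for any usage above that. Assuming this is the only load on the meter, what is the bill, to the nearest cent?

Power = 1.8 A × 240 V = 432 W = 0.432 kW
Energy = 0.432 kW × 107 h = 46.224 kWh
Tier 1 (0–25 kWh): 25 × €0.22 = €5.5
Above 25 kWh: 21.224 × €0.27 = €5.73048
Bill = €11.23

€11.23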